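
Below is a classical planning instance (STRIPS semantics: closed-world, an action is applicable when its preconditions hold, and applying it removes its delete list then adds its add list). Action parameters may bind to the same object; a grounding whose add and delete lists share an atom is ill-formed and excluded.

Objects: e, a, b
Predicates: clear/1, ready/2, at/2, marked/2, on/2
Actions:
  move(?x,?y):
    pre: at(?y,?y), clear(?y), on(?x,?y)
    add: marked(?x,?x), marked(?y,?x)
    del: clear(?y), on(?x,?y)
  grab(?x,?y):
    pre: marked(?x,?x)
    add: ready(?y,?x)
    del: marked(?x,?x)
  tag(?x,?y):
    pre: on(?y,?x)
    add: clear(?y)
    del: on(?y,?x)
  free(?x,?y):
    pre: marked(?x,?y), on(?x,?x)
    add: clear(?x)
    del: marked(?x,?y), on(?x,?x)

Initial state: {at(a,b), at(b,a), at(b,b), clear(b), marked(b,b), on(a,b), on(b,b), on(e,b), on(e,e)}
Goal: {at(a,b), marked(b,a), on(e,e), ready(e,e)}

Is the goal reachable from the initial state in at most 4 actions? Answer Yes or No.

1. move(e,b)  →  {at(a,b), at(b,a), at(b,b), marked(b,b), marked(b,e), marked(e,e), on(a,b), on(b,b), on(e,e)}
2. grab(e,e)  →  {at(a,b), at(b,a), at(b,b), marked(b,b), marked(b,e), on(a,b), on(b,b), on(e,e), ready(e,e)}
3. tag(b,b)  →  {at(a,b), at(b,a), at(b,b), clear(b), marked(b,b), marked(b,e), on(a,b), on(e,e), ready(e,e)}
4. move(a,b)  →  {at(a,b), at(b,a), at(b,b), marked(a,a), marked(b,a), marked(b,b), marked(b,e), on(e,e), ready(e,e)}
optimal plan length = 4; 4 ≤ 4

Yes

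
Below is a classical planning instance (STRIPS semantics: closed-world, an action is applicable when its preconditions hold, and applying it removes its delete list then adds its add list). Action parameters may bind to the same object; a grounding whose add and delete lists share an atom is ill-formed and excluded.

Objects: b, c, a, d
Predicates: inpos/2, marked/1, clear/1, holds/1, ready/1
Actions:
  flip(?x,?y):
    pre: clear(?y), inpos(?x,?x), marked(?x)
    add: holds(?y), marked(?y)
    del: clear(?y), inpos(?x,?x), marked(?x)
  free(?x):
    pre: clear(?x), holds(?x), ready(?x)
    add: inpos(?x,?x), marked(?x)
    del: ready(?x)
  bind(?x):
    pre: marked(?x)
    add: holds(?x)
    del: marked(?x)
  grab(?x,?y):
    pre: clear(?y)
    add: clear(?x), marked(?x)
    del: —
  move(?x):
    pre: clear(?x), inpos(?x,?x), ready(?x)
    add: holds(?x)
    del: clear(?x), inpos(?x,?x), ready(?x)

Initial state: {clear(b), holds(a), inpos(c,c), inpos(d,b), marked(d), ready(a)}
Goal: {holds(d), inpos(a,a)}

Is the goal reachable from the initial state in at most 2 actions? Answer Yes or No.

1. bind(d)  →  {clear(b), holds(a), holds(d), inpos(c,c), inpos(d,b), ready(a)}
2. grab(a,b)  →  {clear(a), clear(b), holds(a), holds(d), inpos(c,c), inpos(d,b), marked(a), ready(a)}
3. free(a)  →  {clear(a), clear(b), holds(a), holds(d), inpos(a,a), inpos(c,c), inpos(d,b), marked(a)}
optimal plan length = 3; 3 > 2

No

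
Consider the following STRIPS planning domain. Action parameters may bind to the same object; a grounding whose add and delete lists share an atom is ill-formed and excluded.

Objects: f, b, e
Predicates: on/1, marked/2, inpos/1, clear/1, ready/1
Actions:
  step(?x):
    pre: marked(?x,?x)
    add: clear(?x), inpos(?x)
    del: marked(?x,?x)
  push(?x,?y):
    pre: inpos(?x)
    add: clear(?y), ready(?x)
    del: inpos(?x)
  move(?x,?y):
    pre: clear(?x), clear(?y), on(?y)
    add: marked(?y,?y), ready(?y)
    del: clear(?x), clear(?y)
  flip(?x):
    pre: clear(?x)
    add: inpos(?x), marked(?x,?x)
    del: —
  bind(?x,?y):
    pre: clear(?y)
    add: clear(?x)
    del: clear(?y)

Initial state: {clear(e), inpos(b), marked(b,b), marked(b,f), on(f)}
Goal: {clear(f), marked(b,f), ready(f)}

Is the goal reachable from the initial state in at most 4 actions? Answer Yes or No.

1. push(b,f)  →  {clear(e), clear(f), marked(b,b), marked(b,f), on(f), ready(b)}
2. move(f,f)  →  {clear(e), marked(b,b), marked(b,f), marked(f,f), on(f), ready(b), ready(f)}
3. step(f)  →  {clear(e), clear(f), inpos(f), marked(b,b), marked(b,f), on(f), ready(b), ready(f)}
optimal plan length = 3; 3 ≤ 4

Yes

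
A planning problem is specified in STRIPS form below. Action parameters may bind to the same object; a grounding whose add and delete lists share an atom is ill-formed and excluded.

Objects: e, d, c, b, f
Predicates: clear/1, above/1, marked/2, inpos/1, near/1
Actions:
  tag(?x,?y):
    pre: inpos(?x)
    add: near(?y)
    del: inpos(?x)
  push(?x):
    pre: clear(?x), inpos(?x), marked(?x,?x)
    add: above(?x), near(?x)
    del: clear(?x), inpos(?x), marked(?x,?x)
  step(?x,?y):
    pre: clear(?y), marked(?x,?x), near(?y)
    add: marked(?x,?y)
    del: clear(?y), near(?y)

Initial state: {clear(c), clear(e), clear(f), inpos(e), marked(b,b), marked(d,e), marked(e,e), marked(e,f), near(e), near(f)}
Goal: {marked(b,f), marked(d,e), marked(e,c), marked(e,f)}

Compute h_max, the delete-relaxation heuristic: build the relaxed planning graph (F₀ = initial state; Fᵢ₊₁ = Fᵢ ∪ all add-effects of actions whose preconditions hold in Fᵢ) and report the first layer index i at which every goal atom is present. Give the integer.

F0 = init (10 atoms)
F1 = F0 ∪ {above(e), marked(b,e), marked(b,f), near(b), near(c), near(d)}  (16 atoms)
F2 = F1 ∪ {marked(b,c), marked(e,c)}  (18 atoms)
goal ⊆ F2  ⇒  h_max = 2

2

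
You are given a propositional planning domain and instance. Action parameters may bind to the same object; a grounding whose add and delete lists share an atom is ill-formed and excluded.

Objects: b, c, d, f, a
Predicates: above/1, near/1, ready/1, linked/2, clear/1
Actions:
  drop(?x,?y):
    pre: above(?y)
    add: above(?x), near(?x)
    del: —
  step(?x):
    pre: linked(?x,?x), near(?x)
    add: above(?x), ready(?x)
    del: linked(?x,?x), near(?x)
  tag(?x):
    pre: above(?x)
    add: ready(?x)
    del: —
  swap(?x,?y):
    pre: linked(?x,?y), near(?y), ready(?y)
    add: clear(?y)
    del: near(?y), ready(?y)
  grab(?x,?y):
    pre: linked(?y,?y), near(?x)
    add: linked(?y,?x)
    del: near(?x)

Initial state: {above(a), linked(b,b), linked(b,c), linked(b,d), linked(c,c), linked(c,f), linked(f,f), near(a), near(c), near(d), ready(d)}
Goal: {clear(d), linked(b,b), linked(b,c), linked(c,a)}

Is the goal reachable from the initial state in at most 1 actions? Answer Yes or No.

No

1. swap(b,d)  →  {above(a), clear(d), linked(b,b), linked(b,c), linked(b,d), linked(c,c), linked(c,f), linked(f,f), near(a), near(c)}
2. grab(a,c)  →  {above(a), clear(d), linked(b,b), linked(b,c), linked(b,d), linked(c,a), linked(c,c), linked(c,f), linked(f,f), near(c)}
optimal plan length = 2; 2 > 1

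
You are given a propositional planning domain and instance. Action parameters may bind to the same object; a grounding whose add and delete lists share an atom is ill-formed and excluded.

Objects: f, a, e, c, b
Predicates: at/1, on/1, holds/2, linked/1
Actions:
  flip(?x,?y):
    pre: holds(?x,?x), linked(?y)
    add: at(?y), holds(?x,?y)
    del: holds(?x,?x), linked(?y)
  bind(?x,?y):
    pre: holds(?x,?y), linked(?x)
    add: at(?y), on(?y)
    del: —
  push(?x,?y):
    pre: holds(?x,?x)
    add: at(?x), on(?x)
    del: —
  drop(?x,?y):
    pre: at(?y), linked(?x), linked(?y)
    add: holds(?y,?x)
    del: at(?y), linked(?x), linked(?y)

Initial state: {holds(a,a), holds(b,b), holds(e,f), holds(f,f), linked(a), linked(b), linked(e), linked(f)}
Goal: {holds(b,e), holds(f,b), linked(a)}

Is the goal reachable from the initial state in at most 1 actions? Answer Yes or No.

No

1. flip(f,b)  →  {at(b), holds(a,a), holds(b,b), holds(e,f), holds(f,b), linked(a), linked(e), linked(f)}
2. flip(b,e)  →  {at(b), at(e), holds(a,a), holds(b,e), holds(e,f), holds(f,b), linked(a), linked(f)}
optimal plan length = 2; 2 > 1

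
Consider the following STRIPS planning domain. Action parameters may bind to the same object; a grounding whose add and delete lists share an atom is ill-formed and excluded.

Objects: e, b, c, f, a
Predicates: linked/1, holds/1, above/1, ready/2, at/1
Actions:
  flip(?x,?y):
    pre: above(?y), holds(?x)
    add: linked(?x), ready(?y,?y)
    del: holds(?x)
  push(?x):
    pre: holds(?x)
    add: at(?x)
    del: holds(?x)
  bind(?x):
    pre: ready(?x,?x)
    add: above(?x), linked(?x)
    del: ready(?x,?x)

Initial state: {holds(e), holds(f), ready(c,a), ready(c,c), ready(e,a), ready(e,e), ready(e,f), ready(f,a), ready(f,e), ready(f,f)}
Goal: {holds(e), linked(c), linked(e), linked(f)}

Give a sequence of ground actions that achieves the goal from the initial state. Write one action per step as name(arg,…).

1. bind(e)  →  {above(e), holds(e), holds(f), linked(e), ready(c,a), ready(c,c), ready(e,a), ready(e,f), ready(f,a), ready(f,e), ready(f,f)}
2. flip(f,e)  →  {above(e), holds(e), linked(e), linked(f), ready(c,a), ready(c,c), ready(e,a), ready(e,e), ready(e,f), ready(f,a), ready(f,e), ready(f,f)}
3. bind(c)  →  {above(c), above(e), holds(e), linked(c), linked(e), linked(f), ready(c,a), ready(e,a), ready(e,e), ready(e,f), ready(f,a), ready(f,e), ready(f,f)}

bind(e); flip(f,e); bind(c)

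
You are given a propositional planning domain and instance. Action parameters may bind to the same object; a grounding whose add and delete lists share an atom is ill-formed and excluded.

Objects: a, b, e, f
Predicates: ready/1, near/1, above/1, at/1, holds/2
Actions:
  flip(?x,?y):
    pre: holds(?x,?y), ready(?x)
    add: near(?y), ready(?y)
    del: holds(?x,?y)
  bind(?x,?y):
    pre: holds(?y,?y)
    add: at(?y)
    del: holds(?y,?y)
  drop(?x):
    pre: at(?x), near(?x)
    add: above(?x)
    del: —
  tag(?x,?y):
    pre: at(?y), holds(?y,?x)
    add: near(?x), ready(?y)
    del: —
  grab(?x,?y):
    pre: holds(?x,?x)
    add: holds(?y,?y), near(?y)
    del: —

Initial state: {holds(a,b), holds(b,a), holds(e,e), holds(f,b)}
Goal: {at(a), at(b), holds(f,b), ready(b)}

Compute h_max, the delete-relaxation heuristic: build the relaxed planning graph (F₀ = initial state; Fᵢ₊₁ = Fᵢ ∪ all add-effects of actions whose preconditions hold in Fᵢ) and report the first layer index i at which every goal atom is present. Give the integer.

F0 = init (4 atoms)
F1 = F0 ∪ {at(e), holds(a,a), holds(b,b), holds(f,f), near(a), near(b), near(e), near(f)}  (12 atoms)
F2 = F1 ∪ {above(e), at(a), at(b), at(f), ready(e)}  (17 atoms)
F3 = F2 ∪ {above(a), above(b), above(f), ready(a), ready(b), ready(f)}  (23 atoms)
goal ⊆ F3  ⇒  h_max = 3

3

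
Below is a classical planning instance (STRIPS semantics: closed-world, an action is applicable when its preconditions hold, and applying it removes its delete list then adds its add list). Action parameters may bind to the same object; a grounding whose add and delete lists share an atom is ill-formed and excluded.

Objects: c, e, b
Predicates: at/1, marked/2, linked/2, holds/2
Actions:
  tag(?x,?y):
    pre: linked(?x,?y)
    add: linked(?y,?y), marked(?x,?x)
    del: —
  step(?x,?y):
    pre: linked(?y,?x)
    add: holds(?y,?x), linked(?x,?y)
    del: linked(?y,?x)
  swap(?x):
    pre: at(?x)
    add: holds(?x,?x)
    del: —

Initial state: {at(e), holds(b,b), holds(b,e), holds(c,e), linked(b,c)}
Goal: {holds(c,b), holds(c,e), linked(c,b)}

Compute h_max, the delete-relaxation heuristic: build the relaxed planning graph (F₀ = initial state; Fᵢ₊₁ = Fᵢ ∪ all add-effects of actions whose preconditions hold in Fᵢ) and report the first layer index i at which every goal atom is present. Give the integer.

2

F0 = init (5 atoms)
F1 = F0 ∪ {holds(b,c), holds(e,e), linked(c,b), linked(c,c), marked(b,b)}  (10 atoms)
F2 = F1 ∪ {holds(c,b), linked(b,b), marked(c,c)}  (13 atoms)
goal ⊆ F2  ⇒  h_max = 2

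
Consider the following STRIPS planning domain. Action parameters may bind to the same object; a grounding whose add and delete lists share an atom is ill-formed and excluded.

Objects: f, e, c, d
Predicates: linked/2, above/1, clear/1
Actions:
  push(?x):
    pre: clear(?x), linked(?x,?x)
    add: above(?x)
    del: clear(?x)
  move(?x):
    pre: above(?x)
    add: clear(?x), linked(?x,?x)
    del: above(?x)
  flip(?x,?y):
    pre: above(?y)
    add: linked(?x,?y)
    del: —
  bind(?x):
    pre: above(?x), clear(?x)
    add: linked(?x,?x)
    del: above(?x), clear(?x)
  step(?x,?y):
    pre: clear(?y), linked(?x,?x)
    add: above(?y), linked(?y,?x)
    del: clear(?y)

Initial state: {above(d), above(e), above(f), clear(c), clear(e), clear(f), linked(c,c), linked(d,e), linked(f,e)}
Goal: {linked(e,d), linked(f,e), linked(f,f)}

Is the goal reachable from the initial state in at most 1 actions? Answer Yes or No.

1. move(f)  →  {above(d), above(e), clear(c), clear(e), clear(f), linked(c,c), linked(d,e), linked(f,e), linked(f,f)}
2. flip(e,d)  →  {above(d), above(e), clear(c), clear(e), clear(f), linked(c,c), linked(d,e), linked(e,d), linked(f,e), linked(f,f)}
optimal plan length = 2; 2 > 1

No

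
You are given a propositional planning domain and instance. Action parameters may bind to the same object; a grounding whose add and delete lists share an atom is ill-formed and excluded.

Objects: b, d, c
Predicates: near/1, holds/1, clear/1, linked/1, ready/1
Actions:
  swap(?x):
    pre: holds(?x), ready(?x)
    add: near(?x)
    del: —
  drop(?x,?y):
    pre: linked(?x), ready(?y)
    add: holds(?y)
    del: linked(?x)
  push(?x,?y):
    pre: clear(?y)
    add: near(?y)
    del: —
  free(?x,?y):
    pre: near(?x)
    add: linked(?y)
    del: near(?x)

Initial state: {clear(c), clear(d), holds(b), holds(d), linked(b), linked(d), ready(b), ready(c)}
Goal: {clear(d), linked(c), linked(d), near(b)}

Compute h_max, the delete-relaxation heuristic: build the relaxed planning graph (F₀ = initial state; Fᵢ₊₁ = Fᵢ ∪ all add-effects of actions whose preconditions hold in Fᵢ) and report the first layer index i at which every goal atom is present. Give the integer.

F0 = init (8 atoms)
F1 = F0 ∪ {holds(c), near(b), near(c), near(d)}  (12 atoms)
F2 = F1 ∪ {linked(c)}  (13 atoms)
goal ⊆ F2  ⇒  h_max = 2

2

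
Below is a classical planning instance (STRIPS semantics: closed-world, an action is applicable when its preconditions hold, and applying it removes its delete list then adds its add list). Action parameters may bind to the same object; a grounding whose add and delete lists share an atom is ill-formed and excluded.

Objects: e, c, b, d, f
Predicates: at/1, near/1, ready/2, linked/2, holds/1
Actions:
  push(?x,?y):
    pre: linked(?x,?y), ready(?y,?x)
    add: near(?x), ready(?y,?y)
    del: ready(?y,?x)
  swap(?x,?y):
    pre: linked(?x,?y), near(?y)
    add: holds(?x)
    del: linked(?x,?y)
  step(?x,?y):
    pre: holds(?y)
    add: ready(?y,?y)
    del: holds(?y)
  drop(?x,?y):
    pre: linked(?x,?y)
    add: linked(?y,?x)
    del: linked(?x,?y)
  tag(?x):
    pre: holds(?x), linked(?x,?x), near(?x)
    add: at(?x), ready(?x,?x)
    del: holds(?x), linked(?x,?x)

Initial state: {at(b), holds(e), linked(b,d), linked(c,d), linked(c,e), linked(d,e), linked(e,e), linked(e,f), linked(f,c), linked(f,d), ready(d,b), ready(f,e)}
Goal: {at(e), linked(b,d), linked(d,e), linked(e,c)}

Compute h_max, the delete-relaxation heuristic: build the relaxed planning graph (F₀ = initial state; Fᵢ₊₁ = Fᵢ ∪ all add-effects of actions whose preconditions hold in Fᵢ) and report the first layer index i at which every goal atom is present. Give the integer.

F0 = init (12 atoms)
F1 = F0 ∪ {linked(c,f), linked(d,b), linked(d,c), linked(d,f), linked(e,c), linked(e,d), linked(f,e), near(b), near(e), ready(d,d), ready(e,e), ready(f,f)}  (24 atoms)
F2 = F1 ∪ {at(e), holds(c), holds(d), holds(f)}  (28 atoms)
goal ⊆ F2  ⇒  h_max = 2

2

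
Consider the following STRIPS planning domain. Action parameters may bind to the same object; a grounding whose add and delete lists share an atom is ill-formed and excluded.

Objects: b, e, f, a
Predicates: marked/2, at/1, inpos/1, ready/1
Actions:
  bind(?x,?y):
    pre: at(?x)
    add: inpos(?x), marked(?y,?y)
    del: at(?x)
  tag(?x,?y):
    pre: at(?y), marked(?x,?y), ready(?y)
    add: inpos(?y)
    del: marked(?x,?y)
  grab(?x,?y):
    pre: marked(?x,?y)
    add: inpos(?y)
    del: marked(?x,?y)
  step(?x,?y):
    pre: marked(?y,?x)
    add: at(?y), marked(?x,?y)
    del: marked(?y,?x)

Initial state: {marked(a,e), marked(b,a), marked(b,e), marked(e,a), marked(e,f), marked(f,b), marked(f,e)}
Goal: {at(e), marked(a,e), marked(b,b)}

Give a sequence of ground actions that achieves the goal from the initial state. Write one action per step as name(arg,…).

1. step(b,f)  →  {at(f), marked(a,e), marked(b,a), marked(b,e), marked(b,f), marked(e,a), marked(e,f), marked(f,e)}
2. bind(f,b)  →  {inpos(f), marked(a,e), marked(b,a), marked(b,b), marked(b,e), marked(b,f), marked(e,a), marked(e,f), marked(f,e)}
3. step(f,e)  →  {at(e), inpos(f), marked(a,e), marked(b,a), marked(b,b), marked(b,e), marked(b,f), marked(e,a), marked(f,e)}

step(b,f); bind(f,b); step(f,e)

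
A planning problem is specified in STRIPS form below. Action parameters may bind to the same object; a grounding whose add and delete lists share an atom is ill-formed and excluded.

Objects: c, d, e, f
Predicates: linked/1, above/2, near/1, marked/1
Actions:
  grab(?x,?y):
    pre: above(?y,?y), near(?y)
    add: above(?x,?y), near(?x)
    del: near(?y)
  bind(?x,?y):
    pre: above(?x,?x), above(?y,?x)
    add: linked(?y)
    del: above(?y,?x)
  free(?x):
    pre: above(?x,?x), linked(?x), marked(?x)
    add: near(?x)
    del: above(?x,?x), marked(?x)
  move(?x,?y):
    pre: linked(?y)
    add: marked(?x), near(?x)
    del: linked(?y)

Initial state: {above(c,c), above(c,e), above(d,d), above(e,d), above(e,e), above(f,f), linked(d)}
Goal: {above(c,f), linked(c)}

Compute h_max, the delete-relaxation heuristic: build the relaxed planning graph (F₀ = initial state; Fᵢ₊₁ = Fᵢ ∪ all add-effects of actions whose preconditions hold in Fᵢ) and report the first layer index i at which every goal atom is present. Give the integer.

F0 = init (7 atoms)
F1 = F0 ∪ {linked(c), linked(e), linked(f), marked(c), marked(d), marked(e), marked(f), near(c), near(d), near(e), near(f)}  (18 atoms)
F2 = F1 ∪ {above(c,d), above(c,f), above(d,c), above(d,e), above(d,f), above(e,c), above(e,f), above(f,c), above(f,d), above(f,e)}  (28 atoms)
goal ⊆ F2  ⇒  h_max = 2

2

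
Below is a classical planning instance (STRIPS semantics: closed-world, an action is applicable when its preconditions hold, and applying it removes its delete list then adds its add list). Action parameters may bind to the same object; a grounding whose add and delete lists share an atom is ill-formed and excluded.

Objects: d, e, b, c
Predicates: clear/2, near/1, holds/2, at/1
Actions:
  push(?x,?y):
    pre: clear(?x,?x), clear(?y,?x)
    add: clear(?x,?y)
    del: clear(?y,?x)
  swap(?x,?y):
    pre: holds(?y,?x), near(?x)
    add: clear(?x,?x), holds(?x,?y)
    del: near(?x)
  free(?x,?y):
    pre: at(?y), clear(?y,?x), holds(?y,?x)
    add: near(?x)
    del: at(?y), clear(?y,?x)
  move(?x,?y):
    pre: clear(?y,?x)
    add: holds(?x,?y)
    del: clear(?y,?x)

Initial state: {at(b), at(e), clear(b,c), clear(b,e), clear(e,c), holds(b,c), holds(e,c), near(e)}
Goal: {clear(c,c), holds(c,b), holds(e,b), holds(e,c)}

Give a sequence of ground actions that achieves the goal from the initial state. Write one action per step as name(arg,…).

free(c,e); swap(c,b); move(e,b)

1. free(c,e)  →  {at(b), clear(b,c), clear(b,e), holds(b,c), holds(e,c), near(c), near(e)}
2. swap(c,b)  →  {at(b), clear(b,c), clear(b,e), clear(c,c), holds(b,c), holds(c,b), holds(e,c), near(e)}
3. move(e,b)  →  {at(b), clear(b,c), clear(c,c), holds(b,c), holds(c,b), holds(e,b), holds(e,c), near(e)}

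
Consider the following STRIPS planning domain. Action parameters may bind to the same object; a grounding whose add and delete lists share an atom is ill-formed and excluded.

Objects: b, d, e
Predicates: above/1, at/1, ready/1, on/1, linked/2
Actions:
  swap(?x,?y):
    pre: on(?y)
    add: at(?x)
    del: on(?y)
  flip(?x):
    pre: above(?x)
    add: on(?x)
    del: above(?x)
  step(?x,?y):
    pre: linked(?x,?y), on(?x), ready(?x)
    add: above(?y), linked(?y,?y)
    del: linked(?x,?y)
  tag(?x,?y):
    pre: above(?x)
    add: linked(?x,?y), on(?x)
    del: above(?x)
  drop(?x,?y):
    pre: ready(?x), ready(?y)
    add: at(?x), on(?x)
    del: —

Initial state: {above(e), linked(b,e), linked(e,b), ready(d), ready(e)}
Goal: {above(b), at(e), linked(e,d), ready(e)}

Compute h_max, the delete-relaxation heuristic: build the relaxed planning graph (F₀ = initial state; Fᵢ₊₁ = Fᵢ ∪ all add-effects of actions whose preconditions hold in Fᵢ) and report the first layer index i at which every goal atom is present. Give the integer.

F0 = init (5 atoms)
F1 = F0 ∪ {at(d), at(e), linked(e,d), linked(e,e), on(d), on(e)}  (11 atoms)
F2 = F1 ∪ {above(b), above(d), at(b), linked(b,b), linked(d,d)}  (16 atoms)
goal ⊆ F2  ⇒  h_max = 2

2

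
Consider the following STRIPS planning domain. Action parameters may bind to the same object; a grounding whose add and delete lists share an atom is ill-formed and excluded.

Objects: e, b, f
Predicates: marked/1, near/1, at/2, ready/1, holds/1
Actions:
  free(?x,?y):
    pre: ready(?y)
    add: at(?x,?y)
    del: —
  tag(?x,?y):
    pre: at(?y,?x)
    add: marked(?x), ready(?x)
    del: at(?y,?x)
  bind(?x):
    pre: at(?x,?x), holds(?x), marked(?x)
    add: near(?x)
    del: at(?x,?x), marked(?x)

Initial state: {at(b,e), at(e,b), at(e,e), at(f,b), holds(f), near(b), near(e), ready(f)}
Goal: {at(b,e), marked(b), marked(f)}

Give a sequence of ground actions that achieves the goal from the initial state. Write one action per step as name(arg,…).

1. free(e,f)  →  {at(b,e), at(e,b), at(e,e), at(e,f), at(f,b), holds(f), near(b), near(e), ready(f)}
2. tag(b,e)  →  {at(b,e), at(e,e), at(e,f), at(f,b), holds(f), marked(b), near(b), near(e), ready(b), ready(f)}
3. tag(f,e)  →  {at(b,e), at(e,e), at(f,b), holds(f), marked(b), marked(f), near(b), near(e), ready(b), ready(f)}

free(e,f); tag(b,e); tag(f,e)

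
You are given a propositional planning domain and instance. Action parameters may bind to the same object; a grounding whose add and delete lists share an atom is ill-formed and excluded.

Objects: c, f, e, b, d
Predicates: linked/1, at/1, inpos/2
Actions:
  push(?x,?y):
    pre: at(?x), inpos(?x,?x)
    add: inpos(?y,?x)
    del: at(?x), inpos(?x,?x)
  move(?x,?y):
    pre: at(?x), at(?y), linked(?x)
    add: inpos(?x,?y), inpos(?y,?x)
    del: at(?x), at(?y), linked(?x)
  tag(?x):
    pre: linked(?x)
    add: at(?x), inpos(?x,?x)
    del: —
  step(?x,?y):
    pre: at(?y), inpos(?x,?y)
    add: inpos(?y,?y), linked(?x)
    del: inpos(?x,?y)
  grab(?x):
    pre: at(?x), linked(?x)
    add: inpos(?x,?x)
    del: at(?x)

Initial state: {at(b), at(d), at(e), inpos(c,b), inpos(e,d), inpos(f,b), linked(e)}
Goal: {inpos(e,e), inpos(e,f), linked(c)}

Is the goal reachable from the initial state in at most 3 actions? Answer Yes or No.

1. move(e,e)  →  {at(b), at(d), inpos(c,b), inpos(e,d), inpos(e,e), inpos(f,b)}
2. step(c,b)  →  {at(b), at(d), inpos(b,b), inpos(e,d), inpos(e,e), inpos(f,b), linked(c)}
3. step(f,b)  →  {at(b), at(d), inpos(b,b), inpos(e,d), inpos(e,e), linked(c), linked(f)}
4. tag(f)  →  {at(b), at(d), at(f), inpos(b,b), inpos(e,d), inpos(e,e), inpos(f,f), linked(c), linked(f)}
5. push(f,e)  →  {at(b), at(d), inpos(b,b), inpos(e,d), inpos(e,e), inpos(e,f), linked(c), linked(f)}
optimal plan length = 5; 5 > 3

No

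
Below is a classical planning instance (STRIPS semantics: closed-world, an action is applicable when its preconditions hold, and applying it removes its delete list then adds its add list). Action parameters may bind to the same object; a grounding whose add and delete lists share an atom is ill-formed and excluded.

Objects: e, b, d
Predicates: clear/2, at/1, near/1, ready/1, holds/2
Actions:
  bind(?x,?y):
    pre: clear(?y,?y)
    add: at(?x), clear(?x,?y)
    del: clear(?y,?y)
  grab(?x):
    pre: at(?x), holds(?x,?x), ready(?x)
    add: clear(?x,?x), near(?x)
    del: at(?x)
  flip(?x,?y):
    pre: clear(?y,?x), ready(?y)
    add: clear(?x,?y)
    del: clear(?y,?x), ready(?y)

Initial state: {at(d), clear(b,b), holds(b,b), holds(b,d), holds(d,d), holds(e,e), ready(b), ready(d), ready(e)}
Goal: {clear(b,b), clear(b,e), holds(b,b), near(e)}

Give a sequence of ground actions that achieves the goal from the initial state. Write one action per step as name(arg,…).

bind(e,b); grab(e); bind(b,e); grab(b)

1. bind(e,b)  →  {at(d), at(e), clear(e,b), holds(b,b), holds(b,d), holds(d,d), holds(e,e), ready(b), ready(d), ready(e)}
2. grab(e)  →  {at(d), clear(e,b), clear(e,e), holds(b,b), holds(b,d), holds(d,d), holds(e,e), near(e), ready(b), ready(d), ready(e)}
3. bind(b,e)  →  {at(b), at(d), clear(b,e), clear(e,b), holds(b,b), holds(b,d), holds(d,d), holds(e,e), near(e), ready(b), ready(d), ready(e)}
4. grab(b)  →  {at(d), clear(b,b), clear(b,e), clear(e,b), holds(b,b), holds(b,d), holds(d,d), holds(e,e), near(b), near(e), ready(b), ready(d), ready(e)}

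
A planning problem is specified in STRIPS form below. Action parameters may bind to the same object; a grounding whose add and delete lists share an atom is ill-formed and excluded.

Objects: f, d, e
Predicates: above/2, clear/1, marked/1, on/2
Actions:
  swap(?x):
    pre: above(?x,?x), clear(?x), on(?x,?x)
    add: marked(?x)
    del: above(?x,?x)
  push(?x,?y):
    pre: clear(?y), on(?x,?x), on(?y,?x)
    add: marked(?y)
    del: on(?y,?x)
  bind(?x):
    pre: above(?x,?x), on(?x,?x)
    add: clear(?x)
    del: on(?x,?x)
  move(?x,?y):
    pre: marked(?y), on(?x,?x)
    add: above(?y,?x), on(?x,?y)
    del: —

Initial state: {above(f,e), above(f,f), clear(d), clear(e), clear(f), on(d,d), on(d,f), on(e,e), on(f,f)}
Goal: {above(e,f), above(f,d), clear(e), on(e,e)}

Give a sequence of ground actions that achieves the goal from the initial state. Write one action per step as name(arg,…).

swap(f); move(d,f); move(e,f); push(f,e); move(f,e)

1. swap(f)  →  {above(f,e), clear(d), clear(e), clear(f), marked(f), on(d,d), on(d,f), on(e,e), on(f,f)}
2. move(d,f)  →  {above(f,d), above(f,e), clear(d), clear(e), clear(f), marked(f), on(d,d), on(d,f), on(e,e), on(f,f)}
3. move(e,f)  →  {above(f,d), above(f,e), clear(d), clear(e), clear(f), marked(f), on(d,d), on(d,f), on(e,e), on(e,f), on(f,f)}
4. push(f,e)  →  {above(f,d), above(f,e), clear(d), clear(e), clear(f), marked(e), marked(f), on(d,d), on(d,f), on(e,e), on(f,f)}
5. move(f,e)  →  {above(e,f), above(f,d), above(f,e), clear(d), clear(e), clear(f), marked(e), marked(f), on(d,d), on(d,f), on(e,e), on(f,e), on(f,f)}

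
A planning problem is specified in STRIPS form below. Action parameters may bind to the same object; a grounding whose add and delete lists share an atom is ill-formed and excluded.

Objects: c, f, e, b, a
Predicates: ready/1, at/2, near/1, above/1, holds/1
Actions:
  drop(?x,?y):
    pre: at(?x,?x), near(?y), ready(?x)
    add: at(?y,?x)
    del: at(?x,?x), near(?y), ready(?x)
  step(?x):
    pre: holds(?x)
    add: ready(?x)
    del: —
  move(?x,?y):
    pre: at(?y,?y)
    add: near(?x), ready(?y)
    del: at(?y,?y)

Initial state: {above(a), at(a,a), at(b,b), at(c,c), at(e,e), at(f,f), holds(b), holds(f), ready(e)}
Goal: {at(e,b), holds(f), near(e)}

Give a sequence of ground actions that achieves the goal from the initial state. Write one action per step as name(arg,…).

step(b); move(e,c); drop(b,e); move(e,f)

1. step(b)  →  {above(a), at(a,a), at(b,b), at(c,c), at(e,e), at(f,f), holds(b), holds(f), ready(b), ready(e)}
2. move(e,c)  →  {above(a), at(a,a), at(b,b), at(e,e), at(f,f), holds(b), holds(f), near(e), ready(b), ready(c), ready(e)}
3. drop(b,e)  →  {above(a), at(a,a), at(e,b), at(e,e), at(f,f), holds(b), holds(f), ready(c), ready(e)}
4. move(e,f)  →  {above(a), at(a,a), at(e,b), at(e,e), holds(b), holds(f), near(e), ready(c), ready(e), ready(f)}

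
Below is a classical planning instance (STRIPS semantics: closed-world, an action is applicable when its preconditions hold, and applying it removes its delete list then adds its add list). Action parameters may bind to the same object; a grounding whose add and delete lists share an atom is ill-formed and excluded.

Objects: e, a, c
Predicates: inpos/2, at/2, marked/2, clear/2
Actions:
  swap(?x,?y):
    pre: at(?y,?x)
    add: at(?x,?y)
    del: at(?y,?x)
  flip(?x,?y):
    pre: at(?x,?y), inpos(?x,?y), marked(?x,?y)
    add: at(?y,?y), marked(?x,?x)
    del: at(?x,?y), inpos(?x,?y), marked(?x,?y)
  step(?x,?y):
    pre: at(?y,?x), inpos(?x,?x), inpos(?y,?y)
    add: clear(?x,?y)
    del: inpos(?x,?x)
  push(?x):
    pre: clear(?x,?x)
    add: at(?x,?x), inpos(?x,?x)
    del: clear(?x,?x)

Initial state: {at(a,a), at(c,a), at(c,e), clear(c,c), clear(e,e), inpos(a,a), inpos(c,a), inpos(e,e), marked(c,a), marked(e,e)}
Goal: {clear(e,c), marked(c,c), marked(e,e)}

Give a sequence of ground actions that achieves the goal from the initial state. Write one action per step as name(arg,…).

flip(c,a); push(c); step(e,c)

1. flip(c,a)  →  {at(a,a), at(c,e), clear(c,c), clear(e,e), inpos(a,a), inpos(e,e), marked(c,c), marked(e,e)}
2. push(c)  →  {at(a,a), at(c,c), at(c,e), clear(e,e), inpos(a,a), inpos(c,c), inpos(e,e), marked(c,c), marked(e,e)}
3. step(e,c)  →  {at(a,a), at(c,c), at(c,e), clear(e,c), clear(e,e), inpos(a,a), inpos(c,c), marked(c,c), marked(e,e)}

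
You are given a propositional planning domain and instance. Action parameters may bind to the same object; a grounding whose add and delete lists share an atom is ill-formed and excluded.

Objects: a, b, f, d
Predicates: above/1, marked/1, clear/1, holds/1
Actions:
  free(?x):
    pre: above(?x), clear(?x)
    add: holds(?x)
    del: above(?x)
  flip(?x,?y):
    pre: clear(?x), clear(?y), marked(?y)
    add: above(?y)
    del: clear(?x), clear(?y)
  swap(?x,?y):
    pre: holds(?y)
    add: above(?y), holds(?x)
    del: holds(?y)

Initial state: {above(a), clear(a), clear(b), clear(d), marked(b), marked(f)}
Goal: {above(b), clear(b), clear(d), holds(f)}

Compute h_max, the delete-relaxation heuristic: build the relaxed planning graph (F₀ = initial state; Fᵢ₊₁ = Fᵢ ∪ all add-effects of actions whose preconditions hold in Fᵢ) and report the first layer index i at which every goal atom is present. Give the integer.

F0 = init (6 atoms)
F1 = F0 ∪ {above(b), holds(a)}  (8 atoms)
F2 = F1 ∪ {holds(b), holds(d), holds(f)}  (11 atoms)
goal ⊆ F2  ⇒  h_max = 2

2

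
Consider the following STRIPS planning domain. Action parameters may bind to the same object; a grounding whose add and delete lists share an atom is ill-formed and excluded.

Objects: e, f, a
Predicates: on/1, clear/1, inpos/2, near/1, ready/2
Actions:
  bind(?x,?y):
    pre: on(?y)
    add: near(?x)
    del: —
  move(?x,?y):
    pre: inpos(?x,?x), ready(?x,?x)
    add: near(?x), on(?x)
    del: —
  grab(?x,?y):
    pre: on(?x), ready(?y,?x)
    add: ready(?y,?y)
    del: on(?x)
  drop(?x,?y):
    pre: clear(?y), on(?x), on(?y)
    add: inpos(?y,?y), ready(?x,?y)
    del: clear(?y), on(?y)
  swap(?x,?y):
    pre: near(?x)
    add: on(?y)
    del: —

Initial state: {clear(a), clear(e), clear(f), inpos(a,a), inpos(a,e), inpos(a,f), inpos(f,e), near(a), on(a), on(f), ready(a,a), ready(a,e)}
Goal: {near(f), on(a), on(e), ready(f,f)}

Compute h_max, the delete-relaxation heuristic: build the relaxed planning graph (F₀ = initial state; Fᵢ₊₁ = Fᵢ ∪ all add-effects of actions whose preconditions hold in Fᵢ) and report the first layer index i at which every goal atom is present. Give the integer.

F0 = init (12 atoms)
F1 = F0 ∪ {inpos(f,f), near(e), near(f), on(e), ready(a,f), ready(f,a), ready(f,f)}  (19 atoms)
goal ⊆ F1  ⇒  h_max = 1

1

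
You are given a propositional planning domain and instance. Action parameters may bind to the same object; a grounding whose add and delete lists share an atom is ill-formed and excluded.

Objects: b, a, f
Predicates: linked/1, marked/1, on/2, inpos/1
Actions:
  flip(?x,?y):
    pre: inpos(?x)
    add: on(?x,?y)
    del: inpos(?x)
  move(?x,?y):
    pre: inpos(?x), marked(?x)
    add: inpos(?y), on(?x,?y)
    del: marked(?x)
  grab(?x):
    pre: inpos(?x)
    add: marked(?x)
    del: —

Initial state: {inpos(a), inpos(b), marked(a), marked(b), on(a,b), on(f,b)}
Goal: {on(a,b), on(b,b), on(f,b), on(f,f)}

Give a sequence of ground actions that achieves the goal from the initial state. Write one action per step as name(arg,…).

flip(b,b); move(a,f); flip(f,f)

1. flip(b,b)  →  {inpos(a), marked(a), marked(b), on(a,b), on(b,b), on(f,b)}
2. move(a,f)  →  {inpos(a), inpos(f), marked(b), on(a,b), on(a,f), on(b,b), on(f,b)}
3. flip(f,f)  →  {inpos(a), marked(b), on(a,b), on(a,f), on(b,b), on(f,b), on(f,f)}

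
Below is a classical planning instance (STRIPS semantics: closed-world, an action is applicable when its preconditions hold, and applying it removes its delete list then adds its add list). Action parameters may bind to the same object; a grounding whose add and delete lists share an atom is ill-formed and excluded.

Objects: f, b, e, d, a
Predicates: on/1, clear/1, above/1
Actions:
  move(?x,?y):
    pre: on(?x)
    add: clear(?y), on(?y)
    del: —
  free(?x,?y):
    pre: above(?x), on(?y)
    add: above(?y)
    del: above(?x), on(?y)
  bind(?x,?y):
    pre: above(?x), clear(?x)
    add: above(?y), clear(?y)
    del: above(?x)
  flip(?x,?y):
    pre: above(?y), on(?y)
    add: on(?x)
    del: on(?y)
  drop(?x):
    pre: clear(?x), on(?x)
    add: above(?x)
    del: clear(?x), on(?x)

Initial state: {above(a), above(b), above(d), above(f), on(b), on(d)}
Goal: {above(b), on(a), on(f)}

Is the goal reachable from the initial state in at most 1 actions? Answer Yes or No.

1. move(b,f)  →  {above(a), above(b), above(d), above(f), clear(f), on(b), on(d), on(f)}
2. move(f,a)  →  {above(a), above(b), above(d), above(f), clear(a), clear(f), on(a), on(b), on(d), on(f)}
optimal plan length = 2; 2 > 1

No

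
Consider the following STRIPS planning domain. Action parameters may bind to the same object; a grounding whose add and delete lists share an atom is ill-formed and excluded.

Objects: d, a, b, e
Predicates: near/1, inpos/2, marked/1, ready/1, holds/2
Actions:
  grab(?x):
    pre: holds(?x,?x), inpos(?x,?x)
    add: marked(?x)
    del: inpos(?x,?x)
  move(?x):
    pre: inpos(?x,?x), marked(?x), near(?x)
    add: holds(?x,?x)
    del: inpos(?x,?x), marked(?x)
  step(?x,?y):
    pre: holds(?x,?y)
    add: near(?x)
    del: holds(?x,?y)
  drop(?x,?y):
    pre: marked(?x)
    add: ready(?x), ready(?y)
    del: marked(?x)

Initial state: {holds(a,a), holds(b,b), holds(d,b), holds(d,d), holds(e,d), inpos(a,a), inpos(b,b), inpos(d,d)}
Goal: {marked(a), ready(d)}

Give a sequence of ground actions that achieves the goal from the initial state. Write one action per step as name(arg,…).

1. grab(d)  →  {holds(a,a), holds(b,b), holds(d,b), holds(d,d), holds(e,d), inpos(a,a), inpos(b,b), marked(d)}
2. grab(a)  →  {holds(a,a), holds(b,b), holds(d,b), holds(d,d), holds(e,d), inpos(b,b), marked(a), marked(d)}
3. drop(d,d)  →  {holds(a,a), holds(b,b), holds(d,b), holds(d,d), holds(e,d), inpos(b,b), marked(a), ready(d)}

grab(d); grab(a); drop(d,d)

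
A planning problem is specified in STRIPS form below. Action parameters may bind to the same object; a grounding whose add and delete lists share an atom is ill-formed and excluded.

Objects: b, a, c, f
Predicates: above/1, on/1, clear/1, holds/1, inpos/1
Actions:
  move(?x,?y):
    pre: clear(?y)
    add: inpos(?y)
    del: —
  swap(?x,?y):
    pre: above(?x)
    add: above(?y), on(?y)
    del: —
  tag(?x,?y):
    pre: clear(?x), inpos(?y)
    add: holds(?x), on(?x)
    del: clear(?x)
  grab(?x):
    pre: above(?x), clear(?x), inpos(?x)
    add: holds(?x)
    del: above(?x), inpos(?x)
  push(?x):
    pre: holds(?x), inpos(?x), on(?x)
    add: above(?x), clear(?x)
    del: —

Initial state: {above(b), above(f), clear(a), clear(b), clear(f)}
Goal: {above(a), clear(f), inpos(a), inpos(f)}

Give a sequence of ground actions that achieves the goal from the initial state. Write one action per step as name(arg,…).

move(b,a); move(b,f); swap(b,a)

1. move(b,a)  →  {above(b), above(f), clear(a), clear(b), clear(f), inpos(a)}
2. move(b,f)  →  {above(b), above(f), clear(a), clear(b), clear(f), inpos(a), inpos(f)}
3. swap(b,a)  →  {above(a), above(b), above(f), clear(a), clear(b), clear(f), inpos(a), inpos(f), on(a)}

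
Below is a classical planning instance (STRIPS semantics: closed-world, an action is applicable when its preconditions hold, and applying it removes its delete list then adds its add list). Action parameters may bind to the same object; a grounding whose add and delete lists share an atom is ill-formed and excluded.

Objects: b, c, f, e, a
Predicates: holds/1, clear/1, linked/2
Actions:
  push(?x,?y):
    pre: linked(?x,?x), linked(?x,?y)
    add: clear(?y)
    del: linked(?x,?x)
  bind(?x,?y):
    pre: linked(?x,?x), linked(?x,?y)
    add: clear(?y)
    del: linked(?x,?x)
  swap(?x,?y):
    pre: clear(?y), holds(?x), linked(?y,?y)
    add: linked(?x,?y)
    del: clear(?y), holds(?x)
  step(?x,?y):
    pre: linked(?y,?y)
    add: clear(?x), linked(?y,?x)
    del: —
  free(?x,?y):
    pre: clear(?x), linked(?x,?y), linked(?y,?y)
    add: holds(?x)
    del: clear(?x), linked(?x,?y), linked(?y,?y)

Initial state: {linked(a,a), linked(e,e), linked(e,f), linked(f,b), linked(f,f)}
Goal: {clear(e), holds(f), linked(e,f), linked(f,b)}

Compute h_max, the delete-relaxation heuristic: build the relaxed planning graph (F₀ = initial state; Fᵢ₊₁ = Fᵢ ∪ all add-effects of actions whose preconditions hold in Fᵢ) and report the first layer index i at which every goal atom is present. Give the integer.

F0 = init (5 atoms)
F1 = F0 ∪ {clear(a), clear(b), clear(c), clear(e), clear(f), linked(a,b), linked(a,c), linked(a,e), linked(a,f), linked(e,a), linked(e,b), linked(e,c), linked(f,a), linked(f,c), linked(f,e)}  (20 atoms)
F2 = F1 ∪ {holds(a), holds(e), holds(f)}  (23 atoms)
goal ⊆ F2  ⇒  h_max = 2

2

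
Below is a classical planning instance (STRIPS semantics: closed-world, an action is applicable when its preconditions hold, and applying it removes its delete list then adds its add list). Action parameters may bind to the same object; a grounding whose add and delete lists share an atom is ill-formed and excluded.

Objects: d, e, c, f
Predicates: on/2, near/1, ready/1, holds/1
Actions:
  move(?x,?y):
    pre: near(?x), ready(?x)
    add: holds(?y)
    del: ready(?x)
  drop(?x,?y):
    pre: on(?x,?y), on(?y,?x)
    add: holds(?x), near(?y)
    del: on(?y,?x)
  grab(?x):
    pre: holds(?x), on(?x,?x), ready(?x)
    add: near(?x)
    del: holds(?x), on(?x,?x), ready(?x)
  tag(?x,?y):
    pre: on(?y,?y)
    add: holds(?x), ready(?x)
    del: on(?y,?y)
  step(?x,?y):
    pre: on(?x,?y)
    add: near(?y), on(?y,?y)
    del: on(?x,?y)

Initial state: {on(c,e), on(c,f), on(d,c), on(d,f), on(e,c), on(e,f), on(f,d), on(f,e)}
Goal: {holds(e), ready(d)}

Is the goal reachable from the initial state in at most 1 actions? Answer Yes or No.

No

1. drop(e,c)  →  {holds(e), near(c), on(c,f), on(d,c), on(d,f), on(e,c), on(e,f), on(f,d), on(f,e)}
2. step(d,c)  →  {holds(e), near(c), on(c,c), on(c,f), on(d,f), on(e,c), on(e,f), on(f,d), on(f,e)}
3. tag(d,c)  →  {holds(d), holds(e), near(c), on(c,f), on(d,f), on(e,c), on(e,f), on(f,d), on(f,e), ready(d)}
optimal plan length = 3; 3 > 1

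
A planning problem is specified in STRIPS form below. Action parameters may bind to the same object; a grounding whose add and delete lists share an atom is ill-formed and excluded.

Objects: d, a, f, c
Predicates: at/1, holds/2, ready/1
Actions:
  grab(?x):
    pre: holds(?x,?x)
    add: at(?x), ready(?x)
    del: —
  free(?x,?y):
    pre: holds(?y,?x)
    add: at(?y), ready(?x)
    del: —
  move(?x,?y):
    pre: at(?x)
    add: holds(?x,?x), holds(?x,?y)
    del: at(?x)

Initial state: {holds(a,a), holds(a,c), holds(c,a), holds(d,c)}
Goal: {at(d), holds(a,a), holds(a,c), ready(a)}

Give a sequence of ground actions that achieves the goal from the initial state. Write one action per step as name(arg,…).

1. grab(a)  →  {at(a), holds(a,a), holds(a,c), holds(c,a), holds(d,c), ready(a)}
2. free(c,d)  →  {at(a), at(d), holds(a,a), holds(a,c), holds(c,a), holds(d,c), ready(a), ready(c)}

grab(a); free(c,d)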